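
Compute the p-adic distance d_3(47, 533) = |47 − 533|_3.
d_3(47, 533) = 1/243

Step 1 — x − y = 47 − 533 = -486. Step 2 — v_3(-486) = 5 (factor: -486 = −(3^5 · 2); the sign does not affect v_p). Step 3 — |x − y|_3 = 3^{-5} = 1/243.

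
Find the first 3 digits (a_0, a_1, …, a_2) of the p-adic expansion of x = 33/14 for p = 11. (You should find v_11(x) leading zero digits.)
(a_0, …, a_2) = (0, 1, 7)

v_11(33/14) = 1, so a_0 = ... = a_0 = 0. Factor out: x = 11^1 · u with u = 3/14 a unit in ℤ_11. Expand u iteratively via a_{v+i} = u_i mod 11, u_{i+1} = (u_i − a_{v+i})/11:
  u_0 = 3/14;  a_1 = 1;  u_1 = (u_0 − 1)/11 = -1/14
  u_1 = -1/14;  a_2 = 7;  u_2 = (u_1 − 7)/11 = -9/14
Digits: (0, 1, 7).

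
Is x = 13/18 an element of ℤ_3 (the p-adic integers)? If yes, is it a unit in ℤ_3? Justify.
x ∉ ℤ_3 (v_3(x) = -2 < 0)

ℤ_3 = {x ∈ ℚ_3 : v_3(x) ≥ 0} and ℤ_3^× = {x ∈ ℤ_3 : v_3(x) = 0}. Here v_3(13/18) = v_3(num) − v_3(den) = -2; compare against these criteria.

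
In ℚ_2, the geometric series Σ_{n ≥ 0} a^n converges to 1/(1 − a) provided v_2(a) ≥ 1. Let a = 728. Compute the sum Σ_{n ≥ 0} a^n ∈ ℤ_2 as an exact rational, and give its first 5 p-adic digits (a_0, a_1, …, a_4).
Σ a^n = 1/(1 − a) = -1/727;  first 5 digits = (1, 0, 0, 1, 1)

v_2(a) = 3 ≥ 1, so the series converges in ℤ_2 to 1/(1 − a) = 1/(1 − 728) = -1/727. Expand this rational in ℤ_2: compute digits iteratively via d_i = x_i mod 2, x_{i+1} = (x_i − d_i)/2. The first 5 digits are (1, 0, 0, 1, 1).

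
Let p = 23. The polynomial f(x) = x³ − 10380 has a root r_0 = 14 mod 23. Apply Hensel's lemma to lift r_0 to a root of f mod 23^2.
r_1 = 520 (mod 529)

Hensel: r_{i+1} = r_i − f(r_i)/f′(r_i) mod 23^{i+2}, where f′(x) = 3x². Iterate:
  r_0 = 14 (mod 23)
  r_1 = 520 (mod 529)
Final: r = 520 with f(r) ≡ 0 mod 23^2.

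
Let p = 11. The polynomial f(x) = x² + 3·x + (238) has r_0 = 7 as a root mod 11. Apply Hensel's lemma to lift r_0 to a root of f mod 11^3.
r_2 = 843 (mod 1331)

Hensel: r_{i+1} = r_i − f(r_i)·(f′(r_i))^{-1} mod 11^{i+2}, f′(x) = 2x + 3. Iterate:
  r_0 = 7 (mod 11)
  r_1 = 117 (mod 121)
  r_2 = 843 (mod 1331)
Final: r = 843 satisfies f(r) ≡ 0 mod 11^3.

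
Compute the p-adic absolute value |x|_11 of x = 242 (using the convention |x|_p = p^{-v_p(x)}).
|242|_11 = 1/121

Step 1 — compute v_11(x) by factoring powers of 11 out of the numerator and denominator: v_11(242) = 2. Step 2 — apply |x|_p = p^{-v_p(x)} = 11^{-2} = 1/121.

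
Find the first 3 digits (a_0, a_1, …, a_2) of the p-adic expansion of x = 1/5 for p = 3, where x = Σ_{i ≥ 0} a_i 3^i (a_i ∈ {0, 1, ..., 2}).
(a_0, …, a_2) = (2, 0, 1)

v_3(1/5) = 0 (numerator and denominator both coprime to 3), so x ∈ ℤ_3^×. Compute digits iteratively via a_i = x_i mod 3, x_{i+1} = (x_i − a_i)/3, with x_0 = x:
  x_0 = 1/5;  a_0 = 2;  x_1 = (x_0 − 2)/3 = -3/5
  x_1 = -3/5;  a_1 = 0;  x_2 = (x_1 − 0)/3 = -1/5
  x_2 = -1/5;  a_2 = 1;  x_3 = (x_2 − 1)/3 = -2/5
Digits: (2, 0, 1).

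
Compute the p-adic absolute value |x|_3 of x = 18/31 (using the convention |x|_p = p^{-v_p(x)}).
|18/31|_3 = 1/9

Step 1 — compute v_3(x) by factoring powers of 3 out of the numerator and denominator: v_3(18/31) = 2. Step 2 — apply |x|_p = p^{-v_p(x)} = 3^{-2} = 1/9.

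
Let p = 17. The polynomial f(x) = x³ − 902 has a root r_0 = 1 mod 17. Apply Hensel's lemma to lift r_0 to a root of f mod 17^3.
r_2 = 4540 (mod 4913)

Hensel: r_{i+1} = r_i − f(r_i)/f′(r_i) mod 17^{i+2}, where f′(x) = 3x². Iterate:
  r_0 = 1 (mod 17)
  r_1 = 205 (mod 289)
  r_2 = 4540 (mod 4913)
Final: r = 4540 with f(r) ≡ 0 mod 17^3.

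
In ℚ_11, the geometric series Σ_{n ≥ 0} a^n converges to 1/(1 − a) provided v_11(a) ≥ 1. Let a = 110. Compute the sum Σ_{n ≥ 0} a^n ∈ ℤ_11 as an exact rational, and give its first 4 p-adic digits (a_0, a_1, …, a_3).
Σ a^n = 1/(1 − a) = -1/109;  first 4 digits = (1, 10, 1, 8)

v_11(a) = 1 ≥ 1, so the series converges in ℤ_11 to 1/(1 − a) = 1/(1 − 110) = -1/109. Expand this rational in ℤ_11: compute digits iteratively via d_i = x_i mod 11, x_{i+1} = (x_i − d_i)/11. The first 4 digits are (1, 10, 1, 8).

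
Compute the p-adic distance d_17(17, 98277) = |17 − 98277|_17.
d_17(17, 98277) = 1/4913

Step 1 — x − y = 17 − 98277 = -98260. Step 2 — v_17(-98260) = 3 (factor: -98260 = −(17^3 · 20); the sign does not affect v_p). Step 3 — |x − y|_17 = 17^{-3} = 1/4913.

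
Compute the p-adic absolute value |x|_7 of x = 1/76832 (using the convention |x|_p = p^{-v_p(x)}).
|1/76832|_7 = 2401

Step 1 — compute v_7(x) by factoring powers of 7 out of the numerator and denominator: v_7(1/76832) = -4. Step 2 — apply |x|_p = p^{-v_p(x)} = 7^{4} = 2401.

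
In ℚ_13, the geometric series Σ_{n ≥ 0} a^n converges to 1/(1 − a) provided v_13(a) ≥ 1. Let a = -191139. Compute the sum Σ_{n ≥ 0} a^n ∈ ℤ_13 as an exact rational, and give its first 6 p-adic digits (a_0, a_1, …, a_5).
Σ a^n = 1/(1 − a) = 1/191140;  first 6 digits = (1, 0, 0, 4, 6, 12)

v_13(a) = 3 ≥ 1, so the series converges in ℤ_13 to 1/(1 − a) = 1/(1 − (-191139)) = 1/191140. Expand this rational in ℤ_13: compute digits iteratively via d_i = x_i mod 13, x_{i+1} = (x_i − d_i)/13. The first 6 digits are (1, 0, 0, 4, 6, 12).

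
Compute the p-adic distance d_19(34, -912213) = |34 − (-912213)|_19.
d_19(34, -912213) = 1/130321

Step 1 — x − y = 34 − (-912213) = 912247. Step 2 — v_19(912247) = 4 (factor: 912247 = (19^4 · 7); the sign does not affect v_p). Step 3 — |x − y|_19 = 19^{-4} = 1/130321.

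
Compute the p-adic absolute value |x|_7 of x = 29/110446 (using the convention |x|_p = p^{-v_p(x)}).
|29/110446|_7 = 2401

Step 1 — compute v_7(x) by factoring powers of 7 out of the numerator and denominator: v_7(29/110446) = -4. Step 2 — apply |x|_p = p^{-v_p(x)} = 7^{4} = 2401.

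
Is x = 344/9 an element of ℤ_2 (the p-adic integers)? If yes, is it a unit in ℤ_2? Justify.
x ∈ ℤ_2 but not a unit; v_2(x) = 3 > 0

ℤ_2 = {x ∈ ℚ_2 : v_2(x) ≥ 0} and ℤ_2^× = {x ∈ ℤ_2 : v_2(x) = 0}. Here v_2(344/9) = v_2(num) − v_2(den) = 3; compare against these criteria.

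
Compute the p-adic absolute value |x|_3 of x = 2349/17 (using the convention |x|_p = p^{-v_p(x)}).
|2349/17|_3 = 1/81

Step 1 — compute v_3(x) by factoring powers of 3 out of the numerator and denominator: v_3(2349/17) = 4. Step 2 — apply |x|_p = p^{-v_p(x)} = 3^{-4} = 1/81.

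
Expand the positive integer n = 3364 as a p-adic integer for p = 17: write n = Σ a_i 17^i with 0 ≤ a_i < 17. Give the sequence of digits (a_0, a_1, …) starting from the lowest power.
(a_0, a_1, …) = (15, 10, 11)

Repeated division by 17 gives the digits low-to-high: 3364 = 15 + 10·17^1 + 11·17^2. Digit sequence: (15, 10, 11).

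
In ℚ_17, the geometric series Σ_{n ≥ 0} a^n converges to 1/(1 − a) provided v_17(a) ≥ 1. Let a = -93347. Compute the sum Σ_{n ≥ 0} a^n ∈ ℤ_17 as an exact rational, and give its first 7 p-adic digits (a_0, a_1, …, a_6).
Σ a^n = 1/(1 − a) = 1/93348;  first 7 digits = (1, 0, 0, 15, 15, 16, 3)

v_17(a) = 3 ≥ 1, so the series converges in ℤ_17 to 1/(1 − a) = 1/(1 − (-93347)) = 1/93348. Expand this rational in ℤ_17: compute digits iteratively via d_i = x_i mod 17, x_{i+1} = (x_i − d_i)/17. The first 7 digits are (1, 0, 0, 15, 15, 16, 3).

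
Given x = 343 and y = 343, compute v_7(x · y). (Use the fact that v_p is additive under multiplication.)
v_7(117649) = 6

v_p(x) = 3 (factor: 343 = 7^3 · 1); v_p(y) = 3 (factor: 343 = 7^3 · 1). Additivity: v_p(xy) = v_p(x) + v_p(y) = 3 + 3 = 6. (Direct check: xy = 117649 = 7^6 · (1).)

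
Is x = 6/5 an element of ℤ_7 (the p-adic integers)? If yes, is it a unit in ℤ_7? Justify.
x ∈ ℤ_7^× (unit); v_7(x) = 0

ℤ_7 = {x ∈ ℚ_7 : v_7(x) ≥ 0} and ℤ_7^× = {x ∈ ℤ_7 : v_7(x) = 0}. Here v_7(6/5) = v_7(num) − v_7(den) = 0; compare against these criteria.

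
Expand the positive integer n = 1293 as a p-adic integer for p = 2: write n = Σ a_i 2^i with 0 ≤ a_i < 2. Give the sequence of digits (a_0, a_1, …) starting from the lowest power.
(a_0, a_1, …) = (1, 0, 1, 1, 0, 0, 0, 0, 1, 0, 1)

Repeated division by 2 gives the digits low-to-high: 1293 = 1 + 1·2^2 + 1·2^3 + 1·2^8 + 1·2^10. Digit sequence: (1, 0, 1, 1, 0, 0, 0, 0, 1, 0, 1).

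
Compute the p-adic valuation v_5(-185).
v_5(-185) = 1

v_5(n) is the largest exponent k such that 5^k divides n. Factor out: -185 = -5^1 · 37. (Sign doesn't affect v_p.) So v_5(-185) = 1.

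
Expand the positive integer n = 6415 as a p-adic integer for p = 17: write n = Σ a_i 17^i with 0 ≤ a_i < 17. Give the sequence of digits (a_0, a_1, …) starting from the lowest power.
(a_0, a_1, …) = (6, 3, 5, 1)

Repeated division by 17 gives the digits low-to-high: 6415 = 6 + 3·17^1 + 5·17^2 + 1·17^3. Digit sequence: (6, 3, 5, 1).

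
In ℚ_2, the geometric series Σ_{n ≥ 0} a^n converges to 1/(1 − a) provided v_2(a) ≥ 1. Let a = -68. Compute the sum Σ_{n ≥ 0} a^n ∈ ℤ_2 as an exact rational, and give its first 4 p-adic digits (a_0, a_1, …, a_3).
Σ a^n = 1/(1 − a) = 1/69;  first 4 digits = (1, 0, 1, 1)

v_2(a) = 2 ≥ 1, so the series converges in ℤ_2 to 1/(1 − a) = 1/(1 − (-68)) = 1/69. Expand this rational in ℤ_2: compute digits iteratively via d_i = x_i mod 2, x_{i+1} = (x_i − d_i)/2. The first 4 digits are (1, 0, 1, 1).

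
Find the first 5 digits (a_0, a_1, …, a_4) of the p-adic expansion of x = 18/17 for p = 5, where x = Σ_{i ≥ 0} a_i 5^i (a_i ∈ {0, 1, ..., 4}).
(a_0, …, a_4) = (4, 0, 4, 3, 1)

v_5(18/17) = 0 (numerator and denominator both coprime to 5), so x ∈ ℤ_5^×. Compute digits iteratively via a_i = x_i mod 5, x_{i+1} = (x_i − a_i)/5, with x_0 = x:
  x_0 = 18/17;  a_0 = 4;  x_1 = (x_0 − 4)/5 = -10/17
  x_1 = -10/17;  a_1 = 0;  x_2 = (x_1 − 0)/5 = -2/17
  x_2 = -2/17;  a_2 = 4;  x_3 = (x_2 − 4)/5 = -14/17
  x_3 = -14/17;  a_3 = 3;  x_4 = (x_3 − 3)/5 = -13/17
  x_4 = -13/17;  a_4 = 1;  x_5 = (x_4 − 1)/5 = -6/17
Digits: (4, 0, 4, 3, 1).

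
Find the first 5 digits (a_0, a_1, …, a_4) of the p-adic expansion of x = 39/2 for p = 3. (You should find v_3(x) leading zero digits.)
(a_0, …, a_4) = (0, 2, 0, 2, 1)

v_3(39/2) = 1, so a_0 = ... = a_0 = 0. Factor out: x = 3^1 · u with u = 13/2 a unit in ℤ_3. Expand u iteratively via a_{v+i} = u_i mod 3, u_{i+1} = (u_i − a_{v+i})/3:
  u_0 = 13/2;  a_1 = 2;  u_1 = (u_0 − 2)/3 = 3/2
  u_1 = 3/2;  a_2 = 0;  u_2 = (u_1 − 0)/3 = 1/2
  u_2 = 1/2;  a_3 = 2;  u_3 = (u_2 − 2)/3 = -1/2
  u_3 = -1/2;  a_4 = 1;  u_4 = (u_3 − 1)/3 = -1/2
Digits: (0, 2, 0, 2, 1).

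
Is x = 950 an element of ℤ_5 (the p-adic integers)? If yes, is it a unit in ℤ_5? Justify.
x ∈ ℤ_5 but not a unit; v_5(x) = 2 > 0

ℤ_5 = {x ∈ ℚ_5 : v_5(x) ≥ 0} and ℤ_5^× = {x ∈ ℤ_5 : v_5(x) = 0}. Here v_5(950) = v_5(num) − v_5(den) = 2; compare against these criteria.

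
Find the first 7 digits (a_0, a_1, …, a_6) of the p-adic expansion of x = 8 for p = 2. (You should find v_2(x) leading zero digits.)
(a_0, …, a_6) = (0, 0, 0, 1, 0, 0, 0)

v_2(8) = 3, so a_0 = ... = a_2 = 0. Factor out: x = 2^3 · u with u = 1 a unit in ℤ_2. Expand u iteratively via a_{v+i} = u_i mod 2, u_{i+1} = (u_i − a_{v+i})/2:
  u_0 = 1;  a_3 = 1;  u_1 = (u_0 − 1)/2 = 0
  u_1 = 0;  a_4 = 0;  u_2 = (u_1 − 0)/2 = 0
  u_2 = 0;  a_5 = 0;  u_3 = (u_2 − 0)/2 = 0
  u_3 = 0;  a_6 = 0;  u_4 = (u_3 − 0)/2 = 0
Digits: (0, 0, 0, 1, 0, 0, 0).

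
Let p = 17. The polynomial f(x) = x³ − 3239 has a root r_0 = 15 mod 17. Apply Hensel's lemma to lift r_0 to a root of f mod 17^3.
r_2 = 967 (mod 4913)

Hensel: r_{i+1} = r_i − f(r_i)/f′(r_i) mod 17^{i+2}, where f′(x) = 3x². Iterate:
  r_0 = 15 (mod 17)
  r_1 = 100 (mod 289)
  r_2 = 967 (mod 4913)
Final: r = 967 with f(r) ≡ 0 mod 17^3.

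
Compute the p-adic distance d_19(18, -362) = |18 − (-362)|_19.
d_19(18, -362) = 1/19

Step 1 — x − y = 18 − (-362) = 380. Step 2 — v_19(380) = 1 (factor: 380 = (19^1 · 20); the sign does not affect v_p). Step 3 — |x − y|_19 = 19^{-1} = 1/19.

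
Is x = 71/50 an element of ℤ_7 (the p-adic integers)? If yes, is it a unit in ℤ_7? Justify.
x ∈ ℤ_7^× (unit); v_7(x) = 0

ℤ_7 = {x ∈ ℚ_7 : v_7(x) ≥ 0} and ℤ_7^× = {x ∈ ℤ_7 : v_7(x) = 0}. Here v_7(71/50) = v_7(num) − v_7(den) = 0; compare against these criteria.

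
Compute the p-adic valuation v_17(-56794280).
v_17(-56794280) = 5

v_17(n) is the largest exponent k such that 17^k divides n. Factor out: -56794280 = -17^5 · 40. (Sign doesn't affect v_p.) So v_17(-56794280) = 5.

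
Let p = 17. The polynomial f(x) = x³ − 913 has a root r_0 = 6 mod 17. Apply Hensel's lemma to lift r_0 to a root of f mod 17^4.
r_3 = 35043 (mod 83521)

Hensel: r_{i+1} = r_i − f(r_i)/f′(r_i) mod 17^{i+2}, where f′(x) = 3x². Iterate:
  r_0 = 6 (mod 17)
  r_1 = 74 (mod 289)
  r_2 = 652 (mod 4913)
  r_3 = 35043 (mod 83521)
Final: r = 35043 with f(r) ≡ 0 mod 17^4.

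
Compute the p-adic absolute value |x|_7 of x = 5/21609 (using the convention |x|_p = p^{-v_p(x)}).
|5/21609|_7 = 2401

Step 1 — compute v_7(x) by factoring powers of 7 out of the numerator and denominator: v_7(5/21609) = -4. Step 2 — apply |x|_p = p^{-v_p(x)} = 7^{4} = 2401.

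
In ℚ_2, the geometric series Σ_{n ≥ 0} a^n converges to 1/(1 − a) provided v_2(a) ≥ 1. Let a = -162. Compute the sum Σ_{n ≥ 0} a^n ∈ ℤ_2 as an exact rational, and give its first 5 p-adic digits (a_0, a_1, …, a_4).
Σ a^n = 1/(1 − a) = 1/163;  first 5 digits = (1, 1, 0, 1, 0)

v_2(a) = 1 ≥ 1, so the series converges in ℤ_2 to 1/(1 − a) = 1/(1 − (-162)) = 1/163. Expand this rational in ℤ_2: compute digits iteratively via d_i = x_i mod 2, x_{i+1} = (x_i − d_i)/2. The first 5 digits are (1, 1, 0, 1, 0).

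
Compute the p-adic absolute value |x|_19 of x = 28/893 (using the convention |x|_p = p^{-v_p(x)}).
|28/893|_19 = 19

Step 1 — compute v_19(x) by factoring powers of 19 out of the numerator and denominator: v_19(28/893) = -1. Step 2 — apply |x|_p = p^{-v_p(x)} = 19^{1} = 19.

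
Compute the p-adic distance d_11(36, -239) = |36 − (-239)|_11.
d_11(36, -239) = 1/11

Step 1 — x − y = 36 − (-239) = 275. Step 2 — v_11(275) = 1 (factor: 275 = (11^1 · 25); the sign does not affect v_p). Step 3 — |x − y|_11 = 11^{-1} = 1/11.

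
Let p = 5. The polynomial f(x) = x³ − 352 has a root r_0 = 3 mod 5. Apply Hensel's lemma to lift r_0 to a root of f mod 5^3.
r_2 = 103 (mod 125)

Hensel: r_{i+1} = r_i − f(r_i)/f′(r_i) mod 5^{i+2}, where f′(x) = 3x². Iterate:
  r_0 = 3 (mod 5)
  r_1 = 3 (mod 25)
  r_2 = 103 (mod 125)
Final: r = 103 with f(r) ≡ 0 mod 5^3.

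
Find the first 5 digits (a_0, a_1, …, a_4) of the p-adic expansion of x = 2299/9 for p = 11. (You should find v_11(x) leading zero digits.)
(a_0, …, a_4) = (0, 0, 7, 2, 1)

v_11(2299/9) = 2, so a_0 = ... = a_1 = 0. Factor out: x = 11^2 · u with u = 19/9 a unit in ℤ_11. Expand u iteratively via a_{v+i} = u_i mod 11, u_{i+1} = (u_i − a_{v+i})/11:
  u_0 = 19/9;  a_2 = 7;  u_1 = (u_0 − 7)/11 = -4/9
  u_1 = -4/9;  a_3 = 2;  u_2 = (u_1 − 2)/11 = -2/9
  u_2 = -2/9;  a_4 = 1;  u_3 = (u_2 − 1)/11 = -1/9
Digits: (0, 0, 7, 2, 1).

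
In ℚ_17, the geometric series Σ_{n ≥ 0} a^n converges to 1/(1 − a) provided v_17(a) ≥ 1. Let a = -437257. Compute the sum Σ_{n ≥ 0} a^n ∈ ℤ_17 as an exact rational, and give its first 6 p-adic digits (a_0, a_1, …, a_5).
Σ a^n = 1/(1 − a) = 1/437258;  first 6 digits = (1, 0, 0, 13, 11, 16)

v_17(a) = 3 ≥ 1, so the series converges in ℤ_17 to 1/(1 − a) = 1/(1 − (-437257)) = 1/437258. Expand this rational in ℤ_17: compute digits iteratively via d_i = x_i mod 17, x_{i+1} = (x_i − d_i)/17. The first 6 digits are (1, 0, 0, 13, 11, 16).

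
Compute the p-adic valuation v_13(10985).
v_13(10985) = 3

v_13(n) is the largest exponent k such that 13^k divides n. Factor out: 10985 = 13^3 · 5. (Sign doesn't affect v_p.) So v_13(10985) = 3.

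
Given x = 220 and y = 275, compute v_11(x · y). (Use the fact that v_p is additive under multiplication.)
v_11(60500) = 2

v_p(x) = 1 (factor: 220 = 11^1 · 20); v_p(y) = 1 (factor: 275 = 11^1 · 25). Additivity: v_p(xy) = v_p(x) + v_p(y) = 1 + 1 = 2. (Direct check: xy = 60500 = 11^2 · (500).)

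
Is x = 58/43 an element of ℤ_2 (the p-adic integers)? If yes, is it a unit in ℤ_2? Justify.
x ∈ ℤ_2 but not a unit; v_2(x) = 1 > 0

ℤ_2 = {x ∈ ℚ_2 : v_2(x) ≥ 0} and ℤ_2^× = {x ∈ ℤ_2 : v_2(x) = 0}. Here v_2(58/43) = v_2(num) − v_2(den) = 1; compare against these criteria.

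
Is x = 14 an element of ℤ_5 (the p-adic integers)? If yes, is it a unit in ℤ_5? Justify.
x ∈ ℤ_5^× (unit); v_5(x) = 0

ℤ_5 = {x ∈ ℚ_5 : v_5(x) ≥ 0} and ℤ_5^× = {x ∈ ℤ_5 : v_5(x) = 0}. Here v_5(14) = v_5(num) − v_5(den) = 0; compare against these criteria.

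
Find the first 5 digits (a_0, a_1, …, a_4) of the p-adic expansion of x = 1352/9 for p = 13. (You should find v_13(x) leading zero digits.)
(a_0, …, a_4) = (0, 0, 11, 5, 1)

v_13(1352/9) = 2, so a_0 = ... = a_1 = 0. Factor out: x = 13^2 · u with u = 8/9 a unit in ℤ_13. Expand u iteratively via a_{v+i} = u_i mod 13, u_{i+1} = (u_i − a_{v+i})/13:
  u_0 = 8/9;  a_2 = 11;  u_1 = (u_0 − 11)/13 = -7/9
  u_1 = -7/9;  a_3 = 5;  u_2 = (u_1 − 5)/13 = -4/9
  u_2 = -4/9;  a_4 = 1;  u_3 = (u_2 − 1)/13 = -1/9
Digits: (0, 0, 11, 5, 1).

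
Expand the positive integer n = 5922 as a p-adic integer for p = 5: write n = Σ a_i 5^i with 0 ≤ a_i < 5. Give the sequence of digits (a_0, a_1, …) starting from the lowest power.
(a_0, a_1, …) = (2, 4, 1, 2, 4, 1)

Repeated division by 5 gives the digits low-to-high: 5922 = 2 + 4·5^1 + 1·5^2 + 2·5^3 + 4·5^4 + 1·5^5. Digit sequence: (2, 4, 1, 2, 4, 1).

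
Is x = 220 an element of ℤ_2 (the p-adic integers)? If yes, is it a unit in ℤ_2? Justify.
x ∈ ℤ_2 but not a unit; v_2(x) = 2 > 0

ℤ_2 = {x ∈ ℚ_2 : v_2(x) ≥ 0} and ℤ_2^× = {x ∈ ℤ_2 : v_2(x) = 0}. Here v_2(220) = v_2(num) − v_2(den) = 2; compare against these criteria.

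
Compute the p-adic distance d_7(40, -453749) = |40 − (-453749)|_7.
d_7(40, -453749) = 1/16807

Step 1 — x − y = 40 − (-453749) = 453789. Step 2 — v_7(453789) = 5 (factor: 453789 = (7^5 · 27); the sign does not affect v_p). Step 3 — |x − y|_7 = 7^{-5} = 1/16807.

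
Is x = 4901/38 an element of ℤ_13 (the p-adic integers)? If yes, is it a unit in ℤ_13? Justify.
x ∈ ℤ_13 but not a unit; v_13(x) = 2 > 0

ℤ_13 = {x ∈ ℚ_13 : v_13(x) ≥ 0} and ℤ_13^× = {x ∈ ℤ_13 : v_13(x) = 0}. Here v_13(4901/38) = v_13(num) − v_13(den) = 2; compare against these criteria.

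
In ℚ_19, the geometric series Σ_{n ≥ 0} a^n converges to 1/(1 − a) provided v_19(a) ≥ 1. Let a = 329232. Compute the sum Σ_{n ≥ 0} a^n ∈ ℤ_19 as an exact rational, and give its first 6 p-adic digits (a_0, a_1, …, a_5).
Σ a^n = 1/(1 − a) = -1/329231;  first 6 digits = (1, 0, 0, 10, 2, 0)

v_19(a) = 3 ≥ 1, so the series converges in ℤ_19 to 1/(1 − a) = 1/(1 − 329232) = -1/329231. Expand this rational in ℤ_19: compute digits iteratively via d_i = x_i mod 19, x_{i+1} = (x_i − d_i)/19. The first 6 digits are (1, 0, 0, 10, 2, 0).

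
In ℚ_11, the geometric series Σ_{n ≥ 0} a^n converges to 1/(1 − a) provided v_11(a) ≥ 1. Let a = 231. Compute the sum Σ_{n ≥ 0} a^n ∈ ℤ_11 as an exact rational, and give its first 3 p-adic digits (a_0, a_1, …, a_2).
Σ a^n = 1/(1 − a) = -1/230;  first 3 digits = (1, 10, 2)

v_11(a) = 1 ≥ 1, so the series converges in ℤ_11 to 1/(1 − a) = 1/(1 − 231) = -1/230. Expand this rational in ℤ_11: compute digits iteratively via d_i = x_i mod 11, x_{i+1} = (x_i − d_i)/11. The first 3 digits are (1, 10, 2).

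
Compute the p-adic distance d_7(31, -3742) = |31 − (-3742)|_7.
d_7(31, -3742) = 1/343

Step 1 — x − y = 31 − (-3742) = 3773. Step 2 — v_7(3773) = 3 (factor: 3773 = (7^3 · 11); the sign does not affect v_p). Step 3 — |x − y|_7 = 7^{-3} = 1/343.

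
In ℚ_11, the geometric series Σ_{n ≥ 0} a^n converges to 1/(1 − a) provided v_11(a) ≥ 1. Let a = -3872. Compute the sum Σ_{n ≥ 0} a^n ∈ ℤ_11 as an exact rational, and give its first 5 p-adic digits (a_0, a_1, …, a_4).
Σ a^n = 1/(1 − a) = 1/3873;  first 5 digits = (1, 0, 1, 8, 0)

v_11(a) = 2 ≥ 1, so the series converges in ℤ_11 to 1/(1 − a) = 1/(1 − (-3872)) = 1/3873. Expand this rational in ℤ_11: compute digits iteratively via d_i = x_i mod 11, x_{i+1} = (x_i − d_i)/11. The first 5 digits are (1, 0, 1, 8, 0).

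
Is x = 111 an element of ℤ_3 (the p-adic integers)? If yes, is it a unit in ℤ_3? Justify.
x ∈ ℤ_3 but not a unit; v_3(x) = 1 > 0

ℤ_3 = {x ∈ ℚ_3 : v_3(x) ≥ 0} and ℤ_3^× = {x ∈ ℤ_3 : v_3(x) = 0}. Here v_3(111) = v_3(num) − v_3(den) = 1; compare against these criteria.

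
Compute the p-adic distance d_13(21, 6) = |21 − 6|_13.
d_13(21, 6) = 1

Step 1 — x − y = 21 − 6 = 15. Step 2 — v_13(15) = 0 (factor: 15 = (13^0 · 15); the sign does not affect v_p). Step 3 — |x − y|_13 = 13^{0} = 1.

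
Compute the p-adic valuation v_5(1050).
v_5(1050) = 2

v_5(n) is the largest exponent k such that 5^k divides n. Factor out: 1050 = 5^2 · 42. (Sign doesn't affect v_p.) So v_5(1050) = 2.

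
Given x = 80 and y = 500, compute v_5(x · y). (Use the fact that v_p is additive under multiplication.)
v_5(40000) = 4

v_p(x) = 1 (factor: 80 = 5^1 · 16); v_p(y) = 3 (factor: 500 = 5^3 · 4). Additivity: v_p(xy) = v_p(x) + v_p(y) = 1 + 3 = 4. (Direct check: xy = 40000 = 5^4 · (64).)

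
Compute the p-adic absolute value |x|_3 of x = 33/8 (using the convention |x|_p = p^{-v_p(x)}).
|33/8|_3 = 1/3

Step 1 — compute v_3(x) by factoring powers of 3 out of the numerator and denominator: v_3(33/8) = 1. Step 2 — apply |x|_p = p^{-v_p(x)} = 3^{-1} = 1/3.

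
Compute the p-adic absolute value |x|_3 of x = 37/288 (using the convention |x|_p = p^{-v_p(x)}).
|37/288|_3 = 9

Step 1 — compute v_3(x) by factoring powers of 3 out of the numerator and denominator: v_3(37/288) = -2. Step 2 — apply |x|_p = p^{-v_p(x)} = 3^{2} = 9.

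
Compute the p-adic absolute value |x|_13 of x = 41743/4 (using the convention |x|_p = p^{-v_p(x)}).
|41743/4|_13 = 1/2197

Step 1 — compute v_13(x) by factoring powers of 13 out of the numerator and denominator: v_13(41743/4) = 3. Step 2 — apply |x|_p = p^{-v_p(x)} = 13^{-3} = 1/2197.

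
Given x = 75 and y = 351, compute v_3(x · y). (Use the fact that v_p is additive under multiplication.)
v_3(26325) = 4

v_p(x) = 1 (factor: 75 = 3^1 · 25); v_p(y) = 3 (factor: 351 = 3^3 · 13). Additivity: v_p(xy) = v_p(x) + v_p(y) = 1 + 3 = 4. (Direct check: xy = 26325 = 3^4 · (325).)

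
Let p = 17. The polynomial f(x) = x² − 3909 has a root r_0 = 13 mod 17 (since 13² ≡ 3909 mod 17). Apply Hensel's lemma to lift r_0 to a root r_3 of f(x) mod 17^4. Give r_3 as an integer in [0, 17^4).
r_3 = 11828 (mod 83521)

Hensel's recurrence: r_{i+1} = r_i − f(r_i)·(f′(r_i))^{-1} mod 17^{i+2}, with f′(x) = 2x. Iterate:
  r_0 = 13 (mod 17)
  r_1 = 268 (mod 289)
  r_2 = 2002 (mod 4913)
  r_3 = 11828 (mod 83521)
Final: r_3 = 11828, and one checks f(r_3) ≡ 0 mod 17^4.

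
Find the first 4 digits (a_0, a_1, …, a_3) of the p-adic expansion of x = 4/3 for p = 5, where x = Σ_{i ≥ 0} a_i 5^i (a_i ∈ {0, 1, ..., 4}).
(a_0, …, a_3) = (3, 3, 1, 3)

v_5(4/3) = 0 (numerator and denominator both coprime to 5), so x ∈ ℤ_5^×. Compute digits iteratively via a_i = x_i mod 5, x_{i+1} = (x_i − a_i)/5, with x_0 = x:
  x_0 = 4/3;  a_0 = 3;  x_1 = (x_0 − 3)/5 = -1/3
  x_1 = -1/3;  a_1 = 3;  x_2 = (x_1 − 3)/5 = -2/3
  x_2 = -2/3;  a_2 = 1;  x_3 = (x_2 − 1)/5 = -1/3
  x_3 = -1/3;  a_3 = 3;  x_4 = (x_3 − 3)/5 = -2/3
Digits: (3, 3, 1, 3).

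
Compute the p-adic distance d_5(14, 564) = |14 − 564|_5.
d_5(14, 564) = 1/25

Step 1 — x − y = 14 − 564 = -550. Step 2 — v_5(-550) = 2 (factor: -550 = −(5^2 · 22); the sign does not affect v_p). Step 3 — |x − y|_5 = 5^{-2} = 1/25.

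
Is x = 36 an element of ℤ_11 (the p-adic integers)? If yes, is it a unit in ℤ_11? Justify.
x ∈ ℤ_11^× (unit); v_11(x) = 0

ℤ_11 = {x ∈ ℚ_11 : v_11(x) ≥ 0} and ℤ_11^× = {x ∈ ℤ_11 : v_11(x) = 0}. Here v_11(36) = v_11(num) − v_11(den) = 0; compare against these criteria.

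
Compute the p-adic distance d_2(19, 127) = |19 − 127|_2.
d_2(19, 127) = 1/4

Step 1 — x − y = 19 − 127 = -108. Step 2 — v_2(-108) = 2 (factor: -108 = −(2^2 · 27); the sign does not affect v_p). Step 3 — |x − y|_2 = 2^{-2} = 1/4.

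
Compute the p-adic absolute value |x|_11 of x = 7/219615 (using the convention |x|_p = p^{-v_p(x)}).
|7/219615|_11 = 14641

Step 1 — compute v_11(x) by factoring powers of 11 out of the numerator and denominator: v_11(7/219615) = -4. Step 2 — apply |x|_p = p^{-v_p(x)} = 11^{4} = 14641.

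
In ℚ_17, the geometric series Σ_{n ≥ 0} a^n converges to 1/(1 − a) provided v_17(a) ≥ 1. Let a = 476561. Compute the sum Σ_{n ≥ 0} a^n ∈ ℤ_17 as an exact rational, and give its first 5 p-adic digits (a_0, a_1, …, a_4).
Σ a^n = 1/(1 − a) = -1/476560;  first 5 digits = (1, 0, 0, 12, 5)

v_17(a) = 3 ≥ 1, so the series converges in ℤ_17 to 1/(1 − a) = 1/(1 − 476561) = -1/476560. Expand this rational in ℤ_17: compute digits iteratively via d_i = x_i mod 17, x_{i+1} = (x_i − d_i)/17. The first 5 digits are (1, 0, 0, 12, 5).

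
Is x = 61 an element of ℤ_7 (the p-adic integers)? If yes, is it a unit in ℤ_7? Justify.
x ∈ ℤ_7^× (unit); v_7(x) = 0

ℤ_7 = {x ∈ ℚ_7 : v_7(x) ≥ 0} and ℤ_7^× = {x ∈ ℤ_7 : v_7(x) = 0}. Here v_7(61) = v_7(num) − v_7(den) = 0; compare against these criteria.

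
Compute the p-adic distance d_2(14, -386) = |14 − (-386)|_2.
d_2(14, -386) = 1/16

Step 1 — x − y = 14 − (-386) = 400. Step 2 — v_2(400) = 4 (factor: 400 = (2^4 · 25); the sign does not affect v_p). Step 3 — |x − y|_2 = 2^{-4} = 1/16.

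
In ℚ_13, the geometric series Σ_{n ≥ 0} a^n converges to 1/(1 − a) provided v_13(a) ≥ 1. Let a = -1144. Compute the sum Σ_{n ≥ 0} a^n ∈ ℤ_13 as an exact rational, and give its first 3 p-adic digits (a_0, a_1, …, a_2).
Σ a^n = 1/(1 − a) = 1/1145;  first 3 digits = (1, 3, 2)

v_13(a) = 1 ≥ 1, so the series converges in ℤ_13 to 1/(1 − a) = 1/(1 − (-1144)) = 1/1145. Expand this rational in ℤ_13: compute digits iteratively via d_i = x_i mod 13, x_{i+1} = (x_i − d_i)/13. The first 3 digits are (1, 3, 2).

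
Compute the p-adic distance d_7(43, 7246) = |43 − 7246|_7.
d_7(43, 7246) = 1/2401

Step 1 — x − y = 43 − 7246 = -7203. Step 2 — v_7(-7203) = 4 (factor: -7203 = −(7^4 · 3); the sign does not affect v_p). Step 3 — |x − y|_7 = 7^{-4} = 1/2401.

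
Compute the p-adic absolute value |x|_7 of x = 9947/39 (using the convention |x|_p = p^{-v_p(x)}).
|9947/39|_7 = 1/343

Step 1 — compute v_7(x) by factoring powers of 7 out of the numerator and denominator: v_7(9947/39) = 3. Step 2 — apply |x|_p = p^{-v_p(x)} = 7^{-3} = 1/343.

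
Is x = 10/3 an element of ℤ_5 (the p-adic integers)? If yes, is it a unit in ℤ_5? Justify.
x ∈ ℤ_5 but not a unit; v_5(x) = 1 > 0

ℤ_5 = {x ∈ ℚ_5 : v_5(x) ≥ 0} and ℤ_5^× = {x ∈ ℤ_5 : v_5(x) = 0}. Here v_5(10/3) = v_5(num) − v_5(den) = 1; compare against these criteria.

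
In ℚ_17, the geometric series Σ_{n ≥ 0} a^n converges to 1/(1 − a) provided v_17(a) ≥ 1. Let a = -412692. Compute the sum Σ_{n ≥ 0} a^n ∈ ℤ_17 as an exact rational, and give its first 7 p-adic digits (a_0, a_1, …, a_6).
Σ a^n = 1/(1 − a) = 1/412693;  first 7 digits = (1, 0, 0, 1, 12, 16, 0)

v_17(a) = 3 ≥ 1, so the series converges in ℤ_17 to 1/(1 − a) = 1/(1 − (-412692)) = 1/412693. Expand this rational in ℤ_17: compute digits iteratively via d_i = x_i mod 17, x_{i+1} = (x_i − d_i)/17. The first 7 digits are (1, 0, 0, 1, 12, 16, 0).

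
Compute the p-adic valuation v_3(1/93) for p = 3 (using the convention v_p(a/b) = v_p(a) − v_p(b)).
v_3(1/93) = -1

Factor powers of 3 from the numerator and denominator of the reduced fraction: 1 = 3^0 · 1 and 93 = 3^1 · 31. Apply v_p(a/b) = v_p(a) − v_p(b): v_3(1/93) = 0 − 1 = -1.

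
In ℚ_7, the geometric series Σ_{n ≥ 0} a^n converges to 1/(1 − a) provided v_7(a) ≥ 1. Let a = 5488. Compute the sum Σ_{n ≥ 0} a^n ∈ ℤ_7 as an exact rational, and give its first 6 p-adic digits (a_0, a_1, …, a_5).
Σ a^n = 1/(1 − a) = -1/5487;  first 6 digits = (1, 0, 0, 2, 2, 0)

v_7(a) = 3 ≥ 1, so the series converges in ℤ_7 to 1/(1 − a) = 1/(1 − 5488) = -1/5487. Expand this rational in ℤ_7: compute digits iteratively via d_i = x_i mod 7, x_{i+1} = (x_i − d_i)/7. The first 6 digits are (1, 0, 0, 2, 2, 0).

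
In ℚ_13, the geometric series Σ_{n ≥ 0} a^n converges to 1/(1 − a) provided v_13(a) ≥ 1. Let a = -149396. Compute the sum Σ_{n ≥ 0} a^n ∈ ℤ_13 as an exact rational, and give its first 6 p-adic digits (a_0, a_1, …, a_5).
Σ a^n = 1/(1 − a) = 1/149397;  first 6 digits = (1, 0, 0, 10, 7, 12)

v_13(a) = 3 ≥ 1, so the series converges in ℤ_13 to 1/(1 − a) = 1/(1 − (-149396)) = 1/149397. Expand this rational in ℤ_13: compute digits iteratively via d_i = x_i mod 13, x_{i+1} = (x_i − d_i)/13. The first 6 digits are (1, 0, 0, 10, 7, 12).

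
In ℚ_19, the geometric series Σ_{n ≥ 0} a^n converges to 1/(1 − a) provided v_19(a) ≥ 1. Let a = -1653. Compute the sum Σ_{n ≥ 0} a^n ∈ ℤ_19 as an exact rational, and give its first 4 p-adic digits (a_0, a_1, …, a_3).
Σ a^n = 1/(1 − a) = 1/1654;  first 4 digits = (1, 8, 2, 17)

v_19(a) = 1 ≥ 1, so the series converges in ℤ_19 to 1/(1 − a) = 1/(1 − (-1653)) = 1/1654. Expand this rational in ℤ_19: compute digits iteratively via d_i = x_i mod 19, x_{i+1} = (x_i − d_i)/19. The first 4 digits are (1, 8, 2, 17).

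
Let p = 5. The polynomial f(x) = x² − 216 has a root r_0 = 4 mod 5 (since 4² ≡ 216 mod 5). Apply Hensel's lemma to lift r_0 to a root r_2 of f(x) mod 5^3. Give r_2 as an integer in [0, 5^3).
r_2 = 29 (mod 125)

Hensel's recurrence: r_{i+1} = r_i − f(r_i)·(f′(r_i))^{-1} mod 5^{i+2}, with f′(x) = 2x. Iterate:
  r_0 = 4 (mod 5)
  r_1 = 4 (mod 25)
  r_2 = 29 (mod 125)
Final: r_2 = 29, and one checks f(r_2) ≡ 0 mod 5^3.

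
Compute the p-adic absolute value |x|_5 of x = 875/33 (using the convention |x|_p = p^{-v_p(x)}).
|875/33|_5 = 1/125

Step 1 — compute v_5(x) by factoring powers of 5 out of the numerator and denominator: v_5(875/33) = 3. Step 2 — apply |x|_p = p^{-v_p(x)} = 5^{-3} = 1/125.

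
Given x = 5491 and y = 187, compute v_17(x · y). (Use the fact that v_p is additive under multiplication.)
v_17(1026817) = 3

v_p(x) = 2 (factor: 5491 = 17^2 · 19); v_p(y) = 1 (factor: 187 = 17^1 · 11). Additivity: v_p(xy) = v_p(x) + v_p(y) = 2 + 1 = 3. (Direct check: xy = 1026817 = 17^3 · (209).)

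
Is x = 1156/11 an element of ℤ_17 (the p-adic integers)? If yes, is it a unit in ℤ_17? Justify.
x ∈ ℤ_17 but not a unit; v_17(x) = 2 > 0

ℤ_17 = {x ∈ ℚ_17 : v_17(x) ≥ 0} and ℤ_17^× = {x ∈ ℤ_17 : v_17(x) = 0}. Here v_17(1156/11) = v_17(num) − v_17(den) = 2; compare against these criteria.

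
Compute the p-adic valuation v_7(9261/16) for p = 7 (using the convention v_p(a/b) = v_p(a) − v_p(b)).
v_7(9261/16) = 3

Factor powers of 7 from the numerator and denominator of the reduced fraction: 9261 = 7^3 · 27 and 16 = 7^0 · 16. Apply v_p(a/b) = v_p(a) − v_p(b): v_7(9261/16) = 3 − 0 = 3.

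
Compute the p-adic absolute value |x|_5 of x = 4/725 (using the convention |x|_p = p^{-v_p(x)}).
|4/725|_5 = 25

Step 1 — compute v_5(x) by factoring powers of 5 out of the numerator and denominator: v_5(4/725) = -2. Step 2 — apply |x|_p = p^{-v_p(x)} = 5^{2} = 25.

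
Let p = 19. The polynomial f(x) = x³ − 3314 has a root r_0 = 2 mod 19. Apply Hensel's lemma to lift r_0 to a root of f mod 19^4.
r_3 = 64355 (mod 130321)

Hensel: r_{i+1} = r_i − f(r_i)/f′(r_i) mod 19^{i+2}, where f′(x) = 3x². Iterate:
  r_0 = 2 (mod 19)
  r_1 = 97 (mod 361)
  r_2 = 2624 (mod 6859)
  r_3 = 64355 (mod 130321)
Final: r = 64355 with f(r) ≡ 0 mod 19^4.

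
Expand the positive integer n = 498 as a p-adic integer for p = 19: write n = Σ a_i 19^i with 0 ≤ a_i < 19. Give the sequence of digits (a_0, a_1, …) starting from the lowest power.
(a_0, a_1, …) = (4, 7, 1)

Repeated division by 19 gives the digits low-to-high: 498 = 4 + 7·19^1 + 1·19^2. Digit sequence: (4, 7, 1).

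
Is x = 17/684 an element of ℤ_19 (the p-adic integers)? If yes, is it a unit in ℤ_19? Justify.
x ∉ ℤ_19 (v_19(x) = -1 < 0)

ℤ_19 = {x ∈ ℚ_19 : v_19(x) ≥ 0} and ℤ_19^× = {x ∈ ℤ_19 : v_19(x) = 0}. Here v_19(17/684) = v_19(num) − v_19(den) = -1; compare against these criteria.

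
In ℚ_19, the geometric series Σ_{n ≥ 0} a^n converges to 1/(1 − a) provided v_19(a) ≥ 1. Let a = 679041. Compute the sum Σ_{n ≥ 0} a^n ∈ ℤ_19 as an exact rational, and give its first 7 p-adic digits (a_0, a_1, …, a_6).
Σ a^n = 1/(1 − a) = -1/679040;  first 7 digits = (1, 0, 0, 4, 5, 0, 16)

v_19(a) = 3 ≥ 1, so the series converges in ℤ_19 to 1/(1 − a) = 1/(1 − 679041) = -1/679040. Expand this rational in ℤ_19: compute digits iteratively via d_i = x_i mod 19, x_{i+1} = (x_i − d_i)/19. The first 7 digits are (1, 0, 0, 4, 5, 0, 16).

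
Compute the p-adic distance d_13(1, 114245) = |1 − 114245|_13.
d_13(1, 114245) = 1/28561

Step 1 — x − y = 1 − 114245 = -114244. Step 2 — v_13(-114244) = 4 (factor: -114244 = −(13^4 · 4); the sign does not affect v_p). Step 3 — |x − y|_13 = 13^{-4} = 1/28561.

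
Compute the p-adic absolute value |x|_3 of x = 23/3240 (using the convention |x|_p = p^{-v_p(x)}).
|23/3240|_3 = 81

Step 1 — compute v_3(x) by factoring powers of 3 out of the numerator and denominator: v_3(23/3240) = -4. Step 2 — apply |x|_p = p^{-v_p(x)} = 3^{4} = 81.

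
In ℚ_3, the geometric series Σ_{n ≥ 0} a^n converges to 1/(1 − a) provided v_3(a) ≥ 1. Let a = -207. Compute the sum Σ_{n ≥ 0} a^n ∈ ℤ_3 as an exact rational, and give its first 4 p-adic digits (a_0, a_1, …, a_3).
Σ a^n = 1/(1 − a) = 1/208;  first 4 digits = (1, 0, 1, 1)

v_3(a) = 2 ≥ 1, so the series converges in ℤ_3 to 1/(1 − a) = 1/(1 − (-207)) = 1/208. Expand this rational in ℤ_3: compute digits iteratively via d_i = x_i mod 3, x_{i+1} = (x_i − d_i)/3. The first 4 digits are (1, 0, 1, 1).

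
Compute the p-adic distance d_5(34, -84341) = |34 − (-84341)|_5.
d_5(34, -84341) = 1/3125

Step 1 — x − y = 34 − (-84341) = 84375. Step 2 — v_5(84375) = 5 (factor: 84375 = (5^5 · 27); the sign does not affect v_p). Step 3 — |x − y|_5 = 5^{-5} = 1/3125.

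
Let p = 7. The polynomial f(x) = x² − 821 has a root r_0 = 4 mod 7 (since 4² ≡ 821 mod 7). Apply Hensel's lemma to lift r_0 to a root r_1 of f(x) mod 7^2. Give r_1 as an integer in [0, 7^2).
r_1 = 25 (mod 49)

Hensel's recurrence: r_{i+1} = r_i − f(r_i)·(f′(r_i))^{-1} mod 7^{i+2}, with f′(x) = 2x. Iterate:
  r_0 = 4 (mod 7)
  r_1 = 25 (mod 49)
Final: r_1 = 25, and one checks f(r_1) ≡ 0 mod 7^2.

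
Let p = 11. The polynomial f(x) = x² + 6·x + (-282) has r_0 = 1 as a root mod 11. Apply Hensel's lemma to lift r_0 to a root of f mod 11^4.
r_3 = 8339 (mod 14641)

Hensel: r_{i+1} = r_i − f(r_i)·(f′(r_i))^{-1} mod 11^{i+2}, f′(x) = 2x + 6. Iterate:
  r_0 = 1 (mod 11)
  r_1 = 111 (mod 121)
  r_2 = 353 (mod 1331)
  r_3 = 8339 (mod 14641)
Final: r = 8339 satisfies f(r) ≡ 0 mod 11^4.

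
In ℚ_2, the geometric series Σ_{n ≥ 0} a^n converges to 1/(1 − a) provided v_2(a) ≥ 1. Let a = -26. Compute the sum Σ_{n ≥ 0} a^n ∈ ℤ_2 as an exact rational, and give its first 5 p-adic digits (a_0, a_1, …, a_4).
Σ a^n = 1/(1 − a) = 1/27;  first 5 digits = (1, 1, 0, 0, 1)

v_2(a) = 1 ≥ 1, so the series converges in ℤ_2 to 1/(1 − a) = 1/(1 − (-26)) = 1/27. Expand this rational in ℤ_2: compute digits iteratively via d_i = x_i mod 2, x_{i+1} = (x_i − d_i)/2. The first 5 digits are (1, 1, 0, 0, 1).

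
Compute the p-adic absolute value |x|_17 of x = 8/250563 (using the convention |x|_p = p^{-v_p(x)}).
|8/250563|_17 = 83521

Step 1 — compute v_17(x) by factoring powers of 17 out of the numerator and denominator: v_17(8/250563) = -4. Step 2 — apply |x|_p = p^{-v_p(x)} = 17^{4} = 83521.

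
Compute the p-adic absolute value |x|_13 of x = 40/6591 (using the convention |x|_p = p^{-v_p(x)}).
|40/6591|_13 = 2197

Step 1 — compute v_13(x) by factoring powers of 13 out of the numerator and denominator: v_13(40/6591) = -3. Step 2 — apply |x|_p = p^{-v_p(x)} = 13^{3} = 2197.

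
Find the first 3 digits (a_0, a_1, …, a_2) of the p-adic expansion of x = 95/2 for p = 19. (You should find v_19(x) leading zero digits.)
(a_0, …, a_2) = (0, 12, 9)

v_19(95/2) = 1, so a_0 = ... = a_0 = 0. Factor out: x = 19^1 · u with u = 5/2 a unit in ℤ_19. Expand u iteratively via a_{v+i} = u_i mod 19, u_{i+1} = (u_i − a_{v+i})/19:
  u_0 = 5/2;  a_1 = 12;  u_1 = (u_0 − 12)/19 = -1/2
  u_1 = -1/2;  a_2 = 9;  u_2 = (u_1 − 9)/19 = -1/2
Digits: (0, 12, 9).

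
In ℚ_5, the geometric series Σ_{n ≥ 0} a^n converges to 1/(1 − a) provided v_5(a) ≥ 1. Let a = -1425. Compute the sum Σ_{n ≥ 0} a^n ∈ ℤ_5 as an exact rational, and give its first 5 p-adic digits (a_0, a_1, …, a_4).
Σ a^n = 1/(1 − a) = 1/1426;  first 5 digits = (1, 0, 3, 3, 1)

v_5(a) = 2 ≥ 1, so the series converges in ℤ_5 to 1/(1 − a) = 1/(1 − (-1425)) = 1/1426. Expand this rational in ℤ_5: compute digits iteratively via d_i = x_i mod 5, x_{i+1} = (x_i − d_i)/5. The first 5 digits are (1, 0, 3, 3, 1).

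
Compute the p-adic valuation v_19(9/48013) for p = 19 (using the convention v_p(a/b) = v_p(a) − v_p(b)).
v_19(9/48013) = -3

Factor powers of 19 from the numerator and denominator of the reduced fraction: 9 = 19^0 · 9 and 48013 = 19^3 · 7. Apply v_p(a/b) = v_p(a) − v_p(b): v_19(9/48013) = 0 − 3 = -3.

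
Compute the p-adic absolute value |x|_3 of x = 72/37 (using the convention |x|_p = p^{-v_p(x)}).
|72/37|_3 = 1/9

Step 1 — compute v_3(x) by factoring powers of 3 out of the numerator and denominator: v_3(72/37) = 2. Step 2 — apply |x|_p = p^{-v_p(x)} = 3^{-2} = 1/9.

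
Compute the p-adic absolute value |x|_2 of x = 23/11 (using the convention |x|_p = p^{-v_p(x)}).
|23/11|_2 = 1

Step 1 — compute v_2(x) by factoring powers of 2 out of the numerator and denominator: v_2(23/11) = 0. Step 2 — apply |x|_p = p^{-v_p(x)} = 2^{0} = 1.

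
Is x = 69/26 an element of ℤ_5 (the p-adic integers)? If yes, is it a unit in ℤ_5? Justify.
x ∈ ℤ_5^× (unit); v_5(x) = 0

ℤ_5 = {x ∈ ℚ_5 : v_5(x) ≥ 0} and ℤ_5^× = {x ∈ ℤ_5 : v_5(x) = 0}. Here v_5(69/26) = v_5(num) − v_5(den) = 0; compare against these criteria.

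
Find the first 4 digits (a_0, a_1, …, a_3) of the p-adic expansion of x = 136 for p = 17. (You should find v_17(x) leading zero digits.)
(a_0, …, a_3) = (0, 8, 0, 0)

v_17(136) = 1, so a_0 = ... = a_0 = 0. Factor out: x = 17^1 · u with u = 8 a unit in ℤ_17. Expand u iteratively via a_{v+i} = u_i mod 17, u_{i+1} = (u_i − a_{v+i})/17:
  u_0 = 8;  a_1 = 8;  u_1 = (u_0 − 8)/17 = 0
  u_1 = 0;  a_2 = 0;  u_2 = (u_1 − 0)/17 = 0
  u_2 = 0;  a_3 = 0;  u_3 = (u_2 − 0)/17 = 0
Digits: (0, 8, 0, 0).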